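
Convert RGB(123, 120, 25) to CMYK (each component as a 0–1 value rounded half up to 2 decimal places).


R'=123/255≈0.4824, G'=120/255≈0.4706, B'=25/255≈0.0980
K = 1 - max(R',G',B') = 1 - 123/255 = 132/255 = 0.51764… → 0.52
(1-R'-K)/(1-K) simplifies to (max-R)/max with max = 123:
C = (123-123)/123 = 0/123 = 0 → 0.00
M = (123-120)/123 = 3/123 = 0.02439… → 0.02
Y = (123-25)/123 = 98/123 = 0.79674… → 0.80
= CMYK(0.00, 0.02, 0.80, 0.52)


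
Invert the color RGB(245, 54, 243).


Invert: (255-R, 255-G, 255-B)
R: 255-245 = 10
G: 255-54 = 201
B: 255-243 = 12
= RGB(10, 201, 12)


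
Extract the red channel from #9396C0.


Color: #9396C0
R = 93 = 147
G = 96 = 150
B = C0 = 192
Red = 147


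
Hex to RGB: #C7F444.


C7 → 199 (R)
F4 → 244 (G)
44 → 68 (B)
= RGB(199, 244, 68)


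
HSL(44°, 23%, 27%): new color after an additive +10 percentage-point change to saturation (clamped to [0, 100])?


Original S = 23%
Adjustment = +10 percentage points
New S = 23 + (10) = 33
Clamp to [0, 100] → 33
= HSL(44°, 33%, 27%)


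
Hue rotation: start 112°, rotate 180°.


New hue = (H + rotation) mod 360
New hue = (112 + 180) mod 360
= 292 mod 360
= 292°


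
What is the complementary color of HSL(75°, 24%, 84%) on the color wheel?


Complement = opposite side of color wheel = hue + 180°
H' = (75 + 180) mod 360 = 255°
S and L unchanged.
= HSL(255°, 24%, 84%)


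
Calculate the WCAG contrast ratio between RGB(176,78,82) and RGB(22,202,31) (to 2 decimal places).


Linearize each sRGB channel c=v/255: c/12.92 if c ≤ 0.04045 else ((c+0.055)/1.055)^2.4
L = 0.2126×R_lin + 0.7152×G_lin + 0.0722×B_lin
Color 1 (176,78,82):
  R=176: 176/255≈0.6902 > 0.04045 → ((0.6902+0.055)/1.055)^2.4 ≈ 0.43415
  G=78: 78/255≈0.3059 > 0.04045 → ((0.3059+0.055)/1.055)^2.4 ≈ 0.07619
  B=82: 82/255≈0.3216 > 0.04045 → ((0.3216+0.055)/1.055)^2.4 ≈ 0.08438
  L1 = 0.2126×0.43415 + 0.7152×0.07619 + 0.0722×0.08438 ≈ 0.15288
Color 2 (22,202,31):
  R=22: 22/255≈0.0863 > 0.04045 → ((0.0863+0.055)/1.055)^2.4 ≈ 0.00802
  G=202: 202/255≈0.7922 > 0.04045 → ((0.7922+0.055)/1.055)^2.4 ≈ 0.59062
  B=31: 31/255≈0.1216 > 0.04045 → ((0.1216+0.055)/1.055)^2.4 ≈ 0.01370
  L2 = 0.2126×0.00802 + 0.7152×0.59062 + 0.0722×0.01370 ≈ 0.42511
Lighter = 0.42511, Darker = 0.15288
Ratio = (L_lighter + 0.05) / (L_darker + 0.05)
Ratio = (0.42511 + 0.05) / (0.15288 + 0.05) = 0.47511 / 0.20288 ≈ 2.3418
Ratio ≈ 2.34:1


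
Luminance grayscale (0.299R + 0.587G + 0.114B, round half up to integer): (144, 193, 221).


Gray = 0.299×R + 0.587×G + 0.114×B
Gray = 0.299×144 + 0.587×193 + 0.114×221
Gray = 43.056 + 113.291 + 25.194
Gray = 181.541 → round half up → 182
Gray = 182


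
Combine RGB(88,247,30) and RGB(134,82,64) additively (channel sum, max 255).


Additive: each channel = min(255, C₁+C₂)
R: 88+134 = 222 → 222
G: 247+82 = 329 → 255
B: 30+64 = 94 → 94
= RGB(222, 255, 94)


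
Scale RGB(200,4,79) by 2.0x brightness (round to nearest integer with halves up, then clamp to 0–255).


Multiply each channel by 2.0, round half up, clamp to [0, 255]
R: 200×2.0 = 400 → clamp → 255
G: 4×2.0 = 8
B: 79×2.0 = 158
= RGB(255, 8, 158)


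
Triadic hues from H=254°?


Triadic: equally spaced at 120° intervals
H1 = 254°
H2 = (254 + 120) mod 360 = 14°
H3 = (254 + 240) mod 360 = 134°
Triadic = 254°, 14°, 134°


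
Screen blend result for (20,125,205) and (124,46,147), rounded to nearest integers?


Screen: C = 255 - (255-A)×(255-B)/255, rounded to nearest integer
R: 255 - (255-20)×(255-124)/255 = 255 - 30785/255 ≈ 255 - 120.725 = 134.275 → 134
G: 255 - (255-125)×(255-46)/255 = 255 - 27170/255 ≈ 255 - 106.549 = 148.451 → 148
B: 255 - (255-205)×(255-147)/255 = 255 - 5400/255 ≈ 255 - 21.176 = 233.824 → 234
= RGB(134, 148, 234)


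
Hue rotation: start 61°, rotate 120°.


New hue = (H + rotation) mod 360
New hue = (61 + 120) mod 360
= 181 mod 360
= 181°


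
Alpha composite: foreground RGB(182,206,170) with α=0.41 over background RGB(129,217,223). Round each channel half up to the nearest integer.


C = α×F + (1-α)×B, with 1-α = 0.59
R: 0.41×182 + 0.59×129 = 74.62 + 76.11 = 150.73 → 151
G: 0.41×206 + 0.59×217 = 84.46 + 128.03 = 212.49 → 212
B: 0.41×170 + 0.59×223 = 69.70 + 131.57 = 201.27 → 201
= RGB(151, 212, 201)


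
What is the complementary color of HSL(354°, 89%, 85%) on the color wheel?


Complement = opposite side of color wheel = hue + 180°
H' = (354 + 180) mod 360 = 174°
S and L unchanged.
= HSL(174°, 89%, 85%)


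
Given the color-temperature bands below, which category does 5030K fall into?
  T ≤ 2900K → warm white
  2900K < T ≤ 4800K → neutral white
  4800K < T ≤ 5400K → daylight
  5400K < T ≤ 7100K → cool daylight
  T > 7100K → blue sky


Temperature: 5030K
4800K < 5030K ≤ 5400K → daylight
Classification: daylight


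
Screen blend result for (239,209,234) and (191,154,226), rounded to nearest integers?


Screen: C = 255 - (255-A)×(255-B)/255, rounded to nearest integer
R: 255 - (255-239)×(255-191)/255 = 255 - 1024/255 ≈ 255 - 4.016 = 250.984 → 251
G: 255 - (255-209)×(255-154)/255 = 255 - 4646/255 ≈ 255 - 18.220 = 236.780 → 237
B: 255 - (255-234)×(255-226)/255 = 255 - 609/255 ≈ 255 - 2.388 = 252.612 → 253
= RGB(251, 237, 253)


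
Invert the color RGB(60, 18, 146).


Invert: (255-R, 255-G, 255-B)
R: 255-60 = 195
G: 255-18 = 237
B: 255-146 = 109
= RGB(195, 237, 109)


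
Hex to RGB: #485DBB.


48 → 72 (R)
5D → 93 (G)
BB → 187 (B)
= RGB(72, 93, 187)


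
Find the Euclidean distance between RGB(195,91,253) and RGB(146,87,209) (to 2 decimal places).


d = √[(R₁-R₂)² + (G₁-G₂)² + (B₁-B₂)²]
d = √[(195-146)² + (91-87)² + (253-209)²]
d = √[2401 + 16 + 1936]
d = √4353
d ≈ 65.98


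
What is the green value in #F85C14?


Color: #F85C14
R = F8 = 248
G = 5C = 92
B = 14 = 20
Green = 92


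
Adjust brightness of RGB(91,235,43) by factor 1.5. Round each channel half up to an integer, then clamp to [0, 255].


Multiply each channel by 1.5, round half up, clamp to [0, 255]
R: 91×1.5 = 136.5 → round → 137
G: 235×1.5 = 352.5 → round → 353 → clamp → 255
B: 43×1.5 = 64.5 → round → 65
= RGB(137, 255, 65)


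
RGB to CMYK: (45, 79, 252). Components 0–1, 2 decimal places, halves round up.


R'=45/255≈0.1765, G'=79/255≈0.3098, B'=252/255≈0.9882
K = 1 - max(R',G',B') = 1 - 252/255 = 3/255 = 0.01176… → 0.01
(1-R'-K)/(1-K) simplifies to (max-R)/max with max = 252:
C = (252-45)/252 = 207/252 = 0.82142… → 0.82
M = (252-79)/252 = 173/252 = 0.68650… → 0.69
Y = (252-252)/252 = 0/252 = 0 → 0.00
= CMYK(0.82, 0.69, 0.00, 0.01)


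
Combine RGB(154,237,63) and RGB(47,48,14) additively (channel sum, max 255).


Additive: each channel = min(255, C₁+C₂)
R: 154+47 = 201 → 201
G: 237+48 = 285 → 255
B: 63+14 = 77 → 77
= RGB(201, 255, 77)


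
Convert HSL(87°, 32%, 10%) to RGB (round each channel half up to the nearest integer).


H=87°, S=0.32, L=0.10
C = (1-|2L-1|)×S = (1-|-0.80|)×0.32 = 0.064
H' = H/60 = 87/60 ≈ 1.4500; X = C×(1-|H' mod 2 - 1|) = 0.0352
m = L - C/2 = 0.10 - 0.032 = 0.068
Sector ⌊H'⌋ = 1 → (R',G',B') = (0.0352, 0.064, 0.0)
RGB = ((R'+m)×255, (G'+m)×255, (B'+m)×255) = (26.316, 33.66, 17.34)
Round half up → RGB(26, 34, 17)


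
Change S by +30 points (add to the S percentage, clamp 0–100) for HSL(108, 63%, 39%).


Original S = 63%
Adjustment = +30 percentage points
New S = 63 + (30) = 93
Clamp to [0, 100] → 93
= HSL(108°, 93%, 39%)


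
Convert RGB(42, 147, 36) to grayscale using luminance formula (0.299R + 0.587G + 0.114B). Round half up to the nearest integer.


Gray = 0.299×R + 0.587×G + 0.114×B
Gray = 0.299×42 + 0.587×147 + 0.114×36
Gray = 12.558 + 86.289 + 4.104
Gray = 102.951 → round half up → 103
Gray = 103


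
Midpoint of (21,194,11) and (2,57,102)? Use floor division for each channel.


Midpoint: each channel = ⌊(C₁+C₂)/2⌋
R: ⌊(21+2)/2⌋ = 11
G: ⌊(194+57)/2⌋ = 125
B: ⌊(11+102)/2⌋ = 56
= RGB(11, 125, 56)


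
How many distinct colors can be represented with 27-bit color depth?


Colors = 2^bits = 2^27
= 134,217,728 colors


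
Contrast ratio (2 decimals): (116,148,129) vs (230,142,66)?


Linearize each sRGB channel c=v/255: c/12.92 if c ≤ 0.04045 else ((c+0.055)/1.055)^2.4
L = 0.2126×R_lin + 0.7152×G_lin + 0.0722×B_lin
Color 1 (116,148,129):
  R=116: 116/255≈0.4549 > 0.04045 → ((0.4549+0.055)/1.055)^2.4 ≈ 0.17465
  G=148: 148/255≈0.5804 > 0.04045 → ((0.5804+0.055)/1.055)^2.4 ≈ 0.29614
  B=129: 129/255≈0.5059 > 0.04045 → ((0.5059+0.055)/1.055)^2.4 ≈ 0.21953
  L1 = 0.2126×0.17465 + 0.7152×0.29614 + 0.0722×0.21953 ≈ 0.26478
Color 2 (230,142,66):
  R=230: 230/255≈0.9020 > 0.04045 → ((0.9020+0.055)/1.055)^2.4 ≈ 0.79130
  G=142: 142/255≈0.5569 > 0.04045 → ((0.5569+0.055)/1.055)^2.4 ≈ 0.27050
  B=66: 66/255≈0.2588 > 0.04045 → ((0.2588+0.055)/1.055)^2.4 ≈ 0.05448
  L2 = 0.2126×0.79130 + 0.7152×0.27050 + 0.0722×0.05448 ≈ 0.36562
Lighter = 0.36562, Darker = 0.26478
Ratio = (L_lighter + 0.05) / (L_darker + 0.05)
Ratio = (0.36562 + 0.05) / (0.26478 + 0.05) = 0.41562 / 0.31478 ≈ 1.3204
Ratio ≈ 1.32:1


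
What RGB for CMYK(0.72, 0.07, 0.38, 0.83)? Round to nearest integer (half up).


R = 255 × (1-C) × (1-K) = 255 × 0.28 × 0.17 = 12.138 → 12
G = 255 × (1-M) × (1-K) = 255 × 0.93 × 0.17 = 40.3155 → 40
B = 255 × (1-Y) × (1-K) = 255 × 0.62 × 0.17 = 26.877 → 27
= RGB(12, 40, 27)


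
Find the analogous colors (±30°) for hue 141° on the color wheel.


Base hue: 141°
Left analog: (141 - 30) mod 360 = 111°
Right analog: (141 + 30) mod 360 = 171°
Analogous hues = 111° and 171°


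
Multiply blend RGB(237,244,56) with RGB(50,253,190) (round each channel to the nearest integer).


Multiply: C = A×B/255, rounded to nearest integer
R: 237×50/255 = 11850/255 ≈ 46.471 → 46
G: 244×253/255 = 61732/255 ≈ 242.086 → 242
B: 56×190/255 = 10640/255 ≈ 41.725 → 42
= RGB(46, 242, 42)


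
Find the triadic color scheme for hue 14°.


Triadic: equally spaced at 120° intervals
H1 = 14°
H2 = (14 + 120) mod 360 = 134°
H3 = (14 + 240) mod 360 = 254°
Triadic = 14°, 134°, 254°


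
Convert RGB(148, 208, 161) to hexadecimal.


R = 148 → 94 (hex)
G = 208 → D0 (hex)
B = 161 → A1 (hex)
Hex = #94D0A1


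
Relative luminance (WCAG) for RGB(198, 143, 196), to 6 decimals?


Linearize each channel (sRGB transfer function): c = v/255; c_lin = c/12.92 if c ≤ 0.04045, else ((c+0.055)/1.055)^2.4
  R: 198/255 ≈ 0.776471 > 0.04045 → ((0.776471+0.055)/1.055)^2.4 ≈ 0.564712
  G: 143/255 ≈ 0.560784 > 0.04045 → ((0.560784+0.055)/1.055)^2.4 ≈ 0.274677
  B: 196/255 ≈ 0.768627 > 0.04045 → ((0.768627+0.055)/1.055)^2.4 ≈ 0.552011
R_lin = 0.564712, G_lin = 0.274677, B_lin = 0.552011
L = 0.2126×R + 0.7152×G + 0.0722×B
L = 0.2126×0.564712 + 0.7152×0.274677 + 0.0722×0.552011
L ≈ 0.356362


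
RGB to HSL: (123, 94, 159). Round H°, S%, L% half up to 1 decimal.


Normalize: R'=123/255≈0.4824, G'=94/255≈0.3686, B'=159/255≈0.6235
Max=159/255, Min=94/255, Δ=Max-Min=65/255
L = (Max+Min)/2 = (159+94)/510 = 253/510 = 0.49607… → L = 49.6%
L ≤ 0.5 → S = Δ/(Max+Min) = 65/(159+94) = 65/253 = 0.25691… → S = 25.7%
(the 1/255 factors cancel in S and H, so raw channel differences can be used)
Max is B' → H = 60 × ((R-G)/Δ + 4) = 60 × ((123-94)/65 + 4)
  29/65 + 4 = 0.4461… + 4 = 4.4461…
  H = 60 × 4.4461… = 266.769…° → H = 266.8°
= HSL(266.8°, 25.7%, 49.6%)


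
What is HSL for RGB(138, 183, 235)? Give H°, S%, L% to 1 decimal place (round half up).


Normalize: R'=138/255≈0.5412, G'=183/255≈0.7176, B'=235/255≈0.9216
Max=235/255, Min=138/255, Δ=Max-Min=97/255
L = (Max+Min)/2 = (235+138)/510 = 373/510 = 0.73137… → L = 73.1%
L > 0.5 → S = Δ/(2-Max-Min) = 97/(510-235-138) = 97/137 = 0.70802… → S = 70.8%
(the 1/255 factors cancel in S and H, so raw channel differences can be used)
Max is B' → H = 60 × ((R-G)/Δ + 4) = 60 × ((138-183)/97 + 4)
  -45/97 + 4 = -0.4639… + 4 = 3.5360…
  H = 60 × 3.5360… = 212.164…° → H = 212.2°
= HSL(212.2°, 70.8%, 73.1%)


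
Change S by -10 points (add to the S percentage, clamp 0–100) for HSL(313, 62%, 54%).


Original S = 62%
Adjustment = -10 percentage points
New S = 62 + (-10) = 52
Clamp to [0, 100] → 52
= HSL(313°, 52%, 54%)


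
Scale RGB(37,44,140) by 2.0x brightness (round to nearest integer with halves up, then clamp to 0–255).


Multiply each channel by 2.0, round half up, clamp to [0, 255]
R: 37×2.0 = 74
G: 44×2.0 = 88
B: 140×2.0 = 280 → clamp → 255
= RGB(74, 88, 255)


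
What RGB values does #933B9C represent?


93 → 147 (R)
3B → 59 (G)
9C → 156 (B)
= RGB(147, 59, 156)


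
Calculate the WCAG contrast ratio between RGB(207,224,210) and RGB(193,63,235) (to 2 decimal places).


Linearize each sRGB channel c=v/255: c/12.92 if c ≤ 0.04045 else ((c+0.055)/1.055)^2.4
L = 0.2126×R_lin + 0.7152×G_lin + 0.0722×B_lin
Color 1 (207,224,210):
  R=207: 207/255≈0.8118 > 0.04045 → ((0.8118+0.055)/1.055)^2.4 ≈ 0.62396
  G=224: 224/255≈0.8784 > 0.04045 → ((0.8784+0.055)/1.055)^2.4 ≈ 0.74540
  B=210: 210/255≈0.8235 > 0.04045 → ((0.8235+0.055)/1.055)^2.4 ≈ 0.64448
  L1 = 0.2126×0.62396 + 0.7152×0.74540 + 0.0722×0.64448 ≈ 0.71230
Color 2 (193,63,235):
  R=193: 193/255≈0.7569 > 0.04045 → ((0.7569+0.055)/1.055)^2.4 ≈ 0.53328
  G=63: 63/255≈0.2471 > 0.04045 → ((0.2471+0.055)/1.055)^2.4 ≈ 0.04971
  B=235: 235/255≈0.9216 > 0.04045 → ((0.9216+0.055)/1.055)^2.4 ≈ 0.83077
  L2 = 0.2126×0.53328 + 0.7152×0.04971 + 0.0722×0.83077 ≈ 0.20891
Lighter = 0.71230, Darker = 0.20891
Ratio = (L_lighter + 0.05) / (L_darker + 0.05)
Ratio = (0.71230 + 0.05) / (0.20891 + 0.05) = 0.76230 / 0.25891 ≈ 2.9443
Ratio ≈ 2.94:1


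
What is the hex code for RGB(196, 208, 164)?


R = 196 → C4 (hex)
G = 208 → D0 (hex)
B = 164 → A4 (hex)
Hex = #C4D0A4


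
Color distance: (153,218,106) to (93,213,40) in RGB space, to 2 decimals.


d = √[(R₁-R₂)² + (G₁-G₂)² + (B₁-B₂)²]
d = √[(153-93)² + (218-213)² + (106-40)²]
d = √[3600 + 25 + 4356]
d = √7981
d ≈ 89.34


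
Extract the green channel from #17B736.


Color: #17B736
R = 17 = 23
G = B7 = 183
B = 36 = 54
Green = 183


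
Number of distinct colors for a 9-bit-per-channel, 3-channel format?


Total bits = 9 bits/channel × 3 channels = 27 bits
Distinct colors = 2^27
= 134,217,728 colors


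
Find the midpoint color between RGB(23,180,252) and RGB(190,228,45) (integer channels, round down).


Midpoint: each channel = ⌊(C₁+C₂)/2⌋
R: ⌊(23+190)/2⌋ = 106
G: ⌊(180+228)/2⌋ = 204
B: ⌊(252+45)/2⌋ = 148
= RGB(106, 204, 148)


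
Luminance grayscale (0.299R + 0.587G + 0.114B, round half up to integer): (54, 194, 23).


Gray = 0.299×R + 0.587×G + 0.114×B
Gray = 0.299×54 + 0.587×194 + 0.114×23
Gray = 16.146 + 113.878 + 2.622
Gray = 132.646 → round half up → 133
Gray = 133


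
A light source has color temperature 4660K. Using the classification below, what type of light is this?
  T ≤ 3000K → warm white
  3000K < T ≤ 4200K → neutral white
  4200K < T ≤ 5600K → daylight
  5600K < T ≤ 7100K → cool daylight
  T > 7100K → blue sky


Temperature: 4660K
4200K < 4660K ≤ 5600K → daylight
Classification: daylight


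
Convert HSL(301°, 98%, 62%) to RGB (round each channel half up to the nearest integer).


H=301°, S=0.98, L=0.62
C = (1-|2L-1|)×S = (1-|0.24|)×0.98 = 0.7448
H' = H/60 = 301/60 ≈ 5.0167; X = C×(1-|H' mod 2 - 1|) ≈ 0.7324
m = L - C/2 = 0.62 - 0.3724 = 0.2476
Sector ⌊H'⌋ = 5 → (R',G',B') = (0.7448, 0.0, ≈0.7324)
RGB = ((R'+m)×255, (G'+m)×255, (B'+m)×255) = (253.062, 63.138, 249.8966)
Round half up → RGB(253, 63, 250)


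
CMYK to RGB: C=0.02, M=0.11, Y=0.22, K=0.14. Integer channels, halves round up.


R = 255 × (1-C) × (1-K) = 255 × 0.98 × 0.86 = 214.914 → 215
G = 255 × (1-M) × (1-K) = 255 × 0.89 × 0.86 = 195.177 → 195
B = 255 × (1-Y) × (1-K) = 255 × 0.78 × 0.86 = 171.054 → 171
= RGB(215, 195, 171)


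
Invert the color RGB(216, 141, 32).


Invert: (255-R, 255-G, 255-B)
R: 255-216 = 39
G: 255-141 = 114
B: 255-32 = 223
= RGB(39, 114, 223)


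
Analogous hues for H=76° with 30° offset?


Base hue: 76°
Left analog: (76 - 30) mod 360 = 46°
Right analog: (76 + 30) mod 360 = 106°
Analogous hues = 46° and 106°


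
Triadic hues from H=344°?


Triadic: equally spaced at 120° intervals
H1 = 344°
H2 = (344 + 120) mod 360 = 104°
H3 = (344 + 240) mod 360 = 224°
Triadic = 344°, 104°, 224°


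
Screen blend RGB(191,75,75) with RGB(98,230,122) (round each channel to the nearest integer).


Screen: C = 255 - (255-A)×(255-B)/255, rounded to nearest integer
R: 255 - (255-191)×(255-98)/255 = 255 - 10048/255 ≈ 255 - 39.404 = 215.596 → 216
G: 255 - (255-75)×(255-230)/255 = 255 - 4500/255 ≈ 255 - 17.647 = 237.353 → 237
B: 255 - (255-75)×(255-122)/255 = 255 - 23940/255 ≈ 255 - 93.882 = 161.118 → 161
= RGB(216, 237, 161)


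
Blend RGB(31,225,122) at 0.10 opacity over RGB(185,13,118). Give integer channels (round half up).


C = α×F + (1-α)×B, with 1-α = 0.90
R: 0.10×31 + 0.90×185 = 3.10 + 166.50 = 169.60 → 170
G: 0.10×225 + 0.90×13 = 22.50 + 11.70 = 34.20 → 34
B: 0.10×122 + 0.90×118 = 12.20 + 106.20 = 118.40 → 118
= RGB(170, 34, 118)


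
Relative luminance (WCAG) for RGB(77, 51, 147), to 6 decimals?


Linearize each channel (sRGB transfer function): c = v/255; c_lin = c/12.92 if c ≤ 0.04045, else ((c+0.055)/1.055)^2.4
  R: 77/255 ≈ 0.301961 > 0.04045 → ((0.301961+0.055)/1.055)^2.4 ≈ 0.074214
  G: 51/255 ≈ 0.200000 > 0.04045 → ((0.200000+0.055)/1.055)^2.4 ≈ 0.033105
  B: 147/255 ≈ 0.576471 > 0.04045 → ((0.576471+0.055)/1.055)^2.4 ≈ 0.291771
R_lin = 0.074214, G_lin = 0.033105, B_lin = 0.291771
L = 0.2126×R + 0.7152×G + 0.0722×B
L = 0.2126×0.074214 + 0.7152×0.033105 + 0.0722×0.291771
L ≈ 0.060520


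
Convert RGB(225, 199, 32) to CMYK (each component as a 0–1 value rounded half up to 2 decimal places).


R'=225/255≈0.8824, G'=199/255≈0.7804, B'=32/255≈0.1255
K = 1 - max(R',G',B') = 1 - 225/255 = 30/255 = 0.11764… → 0.12
(1-R'-K)/(1-K) simplifies to (max-R)/max with max = 225:
C = (225-225)/225 = 0/225 = 0 → 0.00
M = (225-199)/225 = 26/225 = 0.11555… → 0.12
Y = (225-32)/225 = 193/225 = 0.85777… → 0.86
= CMYK(0.00, 0.12, 0.86, 0.12)


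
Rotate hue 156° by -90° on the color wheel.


New hue = (H + rotation) mod 360
New hue = (156 -90) mod 360
= 66 mod 360
= 66°


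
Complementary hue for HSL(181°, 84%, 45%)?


Complement = opposite side of color wheel = hue + 180°
H' = (181 + 180) mod 360 = 1°
S and L unchanged.
= HSL(1°, 84%, 45%)


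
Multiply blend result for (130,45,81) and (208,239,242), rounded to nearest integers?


Multiply: C = A×B/255, rounded to nearest integer
R: 130×208/255 = 27040/255 ≈ 106.039 → 106
G: 45×239/255 = 10755/255 ≈ 42.176 → 42
B: 81×242/255 = 19602/255 ≈ 76.871 → 77
= RGB(106, 42, 77)


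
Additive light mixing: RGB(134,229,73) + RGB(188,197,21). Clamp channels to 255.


Additive: each channel = min(255, C₁+C₂)
R: 134+188 = 322 → 255
G: 229+197 = 426 → 255
B: 73+21 = 94 → 94
= RGB(255, 255, 94)


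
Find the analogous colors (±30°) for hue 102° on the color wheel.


Base hue: 102°
Left analog: (102 - 30) mod 360 = 72°
Right analog: (102 + 30) mod 360 = 132°
Analogous hues = 72° and 132°


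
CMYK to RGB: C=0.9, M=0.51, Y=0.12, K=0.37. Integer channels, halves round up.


R = 255 × (1-C) × (1-K) = 255 × 0.10 × 0.63 = 16.065 → 16
G = 255 × (1-M) × (1-K) = 255 × 0.49 × 0.63 = 78.7185 → 79
B = 255 × (1-Y) × (1-K) = 255 × 0.88 × 0.63 = 141.372 → 141
= RGB(16, 79, 141)


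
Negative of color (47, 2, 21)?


Invert: (255-R, 255-G, 255-B)
R: 255-47 = 208
G: 255-2 = 253
B: 255-21 = 234
= RGB(208, 253, 234)


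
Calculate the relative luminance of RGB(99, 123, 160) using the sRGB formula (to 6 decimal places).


Linearize each channel (sRGB transfer function): c = v/255; c_lin = c/12.92 if c ≤ 0.04045, else ((c+0.055)/1.055)^2.4
  R: 99/255 ≈ 0.388235 > 0.04045 → ((0.388235+0.055)/1.055)^2.4 ≈ 0.124772
  G: 123/255 ≈ 0.482353 > 0.04045 → ((0.482353+0.055)/1.055)^2.4 ≈ 0.198069
  B: 160/255 ≈ 0.627451 > 0.04045 → ((0.627451+0.055)/1.055)^2.4 ≈ 0.351533
R_lin = 0.124772, G_lin = 0.198069, B_lin = 0.351533
L = 0.2126×R + 0.7152×G + 0.0722×B
L = 0.2126×0.124772 + 0.7152×0.198069 + 0.0722×0.351533
L ≈ 0.193566


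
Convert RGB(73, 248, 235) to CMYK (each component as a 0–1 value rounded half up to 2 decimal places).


R'=73/255≈0.2863, G'=248/255≈0.9725, B'=235/255≈0.9216
K = 1 - max(R',G',B') = 1 - 248/255 = 7/255 = 0.02745… → 0.03
(1-R'-K)/(1-K) simplifies to (max-R)/max with max = 248:
C = (248-73)/248 = 175/248 = 0.70564… → 0.71
M = (248-248)/248 = 0/248 = 0 → 0.00
Y = (248-235)/248 = 13/248 = 0.05241… → 0.05
= CMYK(0.71, 0.00, 0.05, 0.03)


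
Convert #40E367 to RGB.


40 → 64 (R)
E3 → 227 (G)
67 → 103 (B)
= RGB(64, 227, 103)


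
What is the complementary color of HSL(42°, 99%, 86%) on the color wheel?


Complement = opposite side of color wheel = hue + 180°
H' = (42 + 180) mod 360 = 222°
S and L unchanged.
= HSL(222°, 99%, 86%)


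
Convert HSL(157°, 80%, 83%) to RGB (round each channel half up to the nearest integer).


H=157°, S=0.80, L=0.83
C = (1-|2L-1|)×S = (1-|0.66|)×0.80 = 0.272
H' = H/60 = 157/60 ≈ 2.6167; X = C×(1-|H' mod 2 - 1|) ≈ 0.1677
m = L - C/2 = 0.83 - 0.136 = 0.694
Sector ⌊H'⌋ = 2 → (R',G',B') = (0.0, 0.272, ≈0.1677)
RGB = ((R'+m)×255, (G'+m)×255, (B'+m)×255) = (176.97, 246.33, 219.742)
Round half up → RGB(177, 246, 220)


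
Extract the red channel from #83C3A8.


Color: #83C3A8
R = 83 = 131
G = C3 = 195
B = A8 = 168
Red = 131


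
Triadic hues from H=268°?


Triadic: equally spaced at 120° intervals
H1 = 268°
H2 = (268 + 120) mod 360 = 28°
H3 = (268 + 240) mod 360 = 148°
Triadic = 268°, 28°, 148°


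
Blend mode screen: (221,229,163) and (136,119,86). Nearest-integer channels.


Screen: C = 255 - (255-A)×(255-B)/255, rounded to nearest integer
R: 255 - (255-221)×(255-136)/255 = 255 - 4046/255 ≈ 255 - 15.867 = 239.133 → 239
G: 255 - (255-229)×(255-119)/255 = 255 - 3536/255 ≈ 255 - 13.867 = 241.133 → 241
B: 255 - (255-163)×(255-86)/255 = 255 - 15548/255 ≈ 255 - 60.973 = 194.027 → 194
= RGB(239, 241, 194)


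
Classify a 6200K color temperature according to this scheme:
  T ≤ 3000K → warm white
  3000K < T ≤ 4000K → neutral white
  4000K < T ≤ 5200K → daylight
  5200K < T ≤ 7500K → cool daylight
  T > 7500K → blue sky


Temperature: 6200K
5200K < 6200K ≤ 7500K → cool daylight
Classification: cool daylight


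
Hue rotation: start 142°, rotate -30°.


New hue = (H + rotation) mod 360
New hue = (142 -30) mod 360
= 112 mod 360
= 112°


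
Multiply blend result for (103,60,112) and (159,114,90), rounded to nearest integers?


Multiply: C = A×B/255, rounded to nearest integer
R: 103×159/255 = 16377/255 ≈ 64.224 → 64
G: 60×114/255 = 6840/255 ≈ 26.824 → 27
B: 112×90/255 = 10080/255 ≈ 39.529 → 40
= RGB(64, 27, 40)


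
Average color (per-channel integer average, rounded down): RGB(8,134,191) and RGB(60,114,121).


Midpoint: each channel = ⌊(C₁+C₂)/2⌋
R: ⌊(8+60)/2⌋ = 34
G: ⌊(134+114)/2⌋ = 124
B: ⌊(191+121)/2⌋ = 156
= RGB(34, 124, 156)


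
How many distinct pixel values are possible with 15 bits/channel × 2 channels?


Total bits = 15 bits/channel × 2 channels = 30 bits
Distinct pixel values = 2^30
= 1,073,741,824 pixel values


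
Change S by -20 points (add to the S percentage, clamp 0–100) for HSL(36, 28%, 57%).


Original S = 28%
Adjustment = -20 percentage points
New S = 28 + (-20) = 8
Clamp to [0, 100] → 8
= HSL(36°, 8%, 57%)


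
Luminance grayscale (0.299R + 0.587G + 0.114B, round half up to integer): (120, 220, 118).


Gray = 0.299×R + 0.587×G + 0.114×B
Gray = 0.299×120 + 0.587×220 + 0.114×118
Gray = 35.880 + 129.140 + 13.452
Gray = 178.472 → round half up → 178
Gray = 178


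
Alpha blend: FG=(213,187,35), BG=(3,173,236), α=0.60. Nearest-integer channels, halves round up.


C = α×F + (1-α)×B, with 1-α = 0.40
R: 0.60×213 + 0.40×3 = 127.80 + 1.20 = 129.00 → 129
G: 0.60×187 + 0.40×173 = 112.20 + 69.20 = 181.40 → 181
B: 0.60×35 + 0.40×236 = 21.00 + 94.40 = 115.40 → 115
= RGB(129, 181, 115)


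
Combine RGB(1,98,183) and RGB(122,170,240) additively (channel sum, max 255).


Additive: each channel = min(255, C₁+C₂)
R: 1+122 = 123 → 123
G: 98+170 = 268 → 255
B: 183+240 = 423 → 255
= RGB(123, 255, 255)


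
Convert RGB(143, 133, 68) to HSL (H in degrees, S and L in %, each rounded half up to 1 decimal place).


Normalize: R'=143/255≈0.5608, G'=133/255≈0.5216, B'=68/255≈0.2667
Max=143/255, Min=68/255, Δ=Max-Min=75/255
L = (Max+Min)/2 = (143+68)/510 = 211/510 = 0.41372… → L = 41.4%
L ≤ 0.5 → S = Δ/(Max+Min) = 75/(143+68) = 75/211 = 0.35545… → S = 35.5%
(the 1/255 factors cancel in S and H, so raw channel differences can be used)
Max is R' → H = 60 × (((G-B)/Δ) mod 6) = 60 × (((133-68)/75) mod 6)
  65/75 = 0.8666…
  H = 60 × 0.8666… = 52° → H = 52.0°
= HSL(52.0°, 35.5%, 41.4%)


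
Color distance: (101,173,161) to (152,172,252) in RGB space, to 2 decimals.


d = √[(R₁-R₂)² + (G₁-G₂)² + (B₁-B₂)²]
d = √[(101-152)² + (173-172)² + (161-252)²]
d = √[2601 + 1 + 8281]
d = √10883
d ≈ 104.32


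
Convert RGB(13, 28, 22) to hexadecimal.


R = 13 → 0D (hex)
G = 28 → 1C (hex)
B = 22 → 16 (hex)
Hex = #0D1C16


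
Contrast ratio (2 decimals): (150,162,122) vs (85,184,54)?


Linearize each sRGB channel c=v/255: c/12.92 if c ≤ 0.04045 else ((c+0.055)/1.055)^2.4
L = 0.2126×R_lin + 0.7152×G_lin + 0.0722×B_lin
Color 1 (150,162,122):
  R=150: 150/255≈0.5882 > 0.04045 → ((0.5882+0.055)/1.055)^2.4 ≈ 0.30499
  G=162: 162/255≈0.6353 > 0.04045 → ((0.6353+0.055)/1.055)^2.4 ≈ 0.36131
  B=122: 122/255≈0.4784 > 0.04045 → ((0.4784+0.055)/1.055)^2.4 ≈ 0.19462
  L1 = 0.2126×0.30499 + 0.7152×0.36131 + 0.0722×0.19462 ≈ 0.33730
Color 2 (85,184,54):
  R=85: 85/255≈0.3333 > 0.04045 → ((0.3333+0.055)/1.055)^2.4 ≈ 0.09084
  G=184: 184/255≈0.7216 > 0.04045 → ((0.7216+0.055)/1.055)^2.4 ≈ 0.47932
  B=54: 54/255≈0.2118 > 0.04045 → ((0.2118+0.055)/1.055)^2.4 ≈ 0.03689
  L2 = 0.2126×0.09084 + 0.7152×0.47932 + 0.0722×0.03689 ≈ 0.36479
Lighter = 0.36479, Darker = 0.33730
Ratio = (L_lighter + 0.05) / (L_darker + 0.05)
Ratio = (0.36479 + 0.05) / (0.33730 + 0.05) = 0.41479 / 0.38730 ≈ 1.0710
Ratio ≈ 1.07:1


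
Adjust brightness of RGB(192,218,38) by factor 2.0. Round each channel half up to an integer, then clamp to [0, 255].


Multiply each channel by 2.0, round half up, clamp to [0, 255]
R: 192×2.0 = 384 → clamp → 255
G: 218×2.0 = 436 → clamp → 255
B: 38×2.0 = 76
= RGB(255, 255, 76)


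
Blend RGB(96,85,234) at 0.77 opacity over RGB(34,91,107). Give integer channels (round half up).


C = α×F + (1-α)×B, with 1-α = 0.23
R: 0.77×96 + 0.23×34 = 73.92 + 7.82 = 81.74 → 82
G: 0.77×85 + 0.23×91 = 65.45 + 20.93 = 86.38 → 86
B: 0.77×234 + 0.23×107 = 180.18 + 24.61 = 204.79 → 205
= RGB(82, 86, 205)


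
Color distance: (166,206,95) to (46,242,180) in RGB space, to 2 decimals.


d = √[(R₁-R₂)² + (G₁-G₂)² + (B₁-B₂)²]
d = √[(166-46)² + (206-242)² + (95-180)²]
d = √[14400 + 1296 + 7225]
d = √22921
d ≈ 151.40


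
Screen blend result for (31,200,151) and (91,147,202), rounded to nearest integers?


Screen: C = 255 - (255-A)×(255-B)/255, rounded to nearest integer
R: 255 - (255-31)×(255-91)/255 = 255 - 36736/255 ≈ 255 - 144.063 = 110.937 → 111
G: 255 - (255-200)×(255-147)/255 = 255 - 5940/255 ≈ 255 - 23.294 = 231.706 → 232
B: 255 - (255-151)×(255-202)/255 = 255 - 5512/255 ≈ 255 - 21.616 = 233.384 → 233
= RGB(111, 232, 233)


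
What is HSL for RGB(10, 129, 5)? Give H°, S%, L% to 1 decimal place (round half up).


Normalize: R'=10/255≈0.0392, G'=129/255≈0.5059, B'=5/255≈0.0196
Max=129/255, Min=5/255, Δ=Max-Min=124/255
L = (Max+Min)/2 = (129+5)/510 = 134/510 = 0.26274… → L = 26.3%
L ≤ 0.5 → S = Δ/(Max+Min) = 124/(129+5) = 124/134 = 0.92537… → S = 92.5%
(the 1/255 factors cancel in S and H, so raw channel differences can be used)
Max is G' → H = 60 × ((B-R)/Δ + 2) = 60 × ((5-10)/124 + 2)
  -5/124 + 2 = -0.0403… + 2 = 1.9596…
  H = 60 × 1.9596… = 117.580…° → H = 117.6°
= HSL(117.6°, 92.5%, 26.3%)


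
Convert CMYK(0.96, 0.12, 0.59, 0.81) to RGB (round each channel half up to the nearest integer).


R = 255 × (1-C) × (1-K) = 255 × 0.04 × 0.19 = 1.938 → 2
G = 255 × (1-M) × (1-K) = 255 × 0.88 × 0.19 = 42.636 → 43
B = 255 × (1-Y) × (1-K) = 255 × 0.41 × 0.19 = 19.8645 → 20
= RGB(2, 43, 20)


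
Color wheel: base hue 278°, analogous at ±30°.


Base hue: 278°
Left analog: (278 - 30) mod 360 = 248°
Right analog: (278 + 30) mod 360 = 308°
Analogous hues = 248° and 308°


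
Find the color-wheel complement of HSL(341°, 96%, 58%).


Complement = opposite side of color wheel = hue + 180°
H' = (341 + 180) mod 360 = 161°
S and L unchanged.
= HSL(161°, 96%, 58%)


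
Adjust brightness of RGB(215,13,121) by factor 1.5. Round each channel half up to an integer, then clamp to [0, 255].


Multiply each channel by 1.5, round half up, clamp to [0, 255]
R: 215×1.5 = 322.5 → round → 323 → clamp → 255
G: 13×1.5 = 19.5 → round → 20
B: 121×1.5 = 181.5 → round → 182
= RGB(255, 20, 182)


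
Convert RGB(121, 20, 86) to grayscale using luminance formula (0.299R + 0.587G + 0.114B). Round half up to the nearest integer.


Gray = 0.299×R + 0.587×G + 0.114×B
Gray = 0.299×121 + 0.587×20 + 0.114×86
Gray = 36.179 + 11.740 + 9.804
Gray = 57.723 → round half up → 58
Gray = 58


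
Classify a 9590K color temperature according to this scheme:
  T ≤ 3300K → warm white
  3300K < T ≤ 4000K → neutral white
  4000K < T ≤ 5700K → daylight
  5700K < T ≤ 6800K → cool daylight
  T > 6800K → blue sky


Temperature: 9590K
9590K > 6800K → blue sky
Classification: blue sky


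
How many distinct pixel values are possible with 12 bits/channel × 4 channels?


Total bits = 12 bits/channel × 4 channels = 48 bits
Distinct pixel values = 2^48
= 281,474,976,710,656 pixel values


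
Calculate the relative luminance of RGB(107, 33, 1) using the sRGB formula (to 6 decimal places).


Linearize each channel (sRGB transfer function): c = v/255; c_lin = c/12.92 if c ≤ 0.04045, else ((c+0.055)/1.055)^2.4
  R: 107/255 ≈ 0.419608 > 0.04045 → ((0.419608+0.055)/1.055)^2.4 ≈ 0.147027
  G: 33/255 ≈ 0.129412 > 0.04045 → ((0.129412+0.055)/1.055)^2.4 ≈ 0.015209
  B: 1/255 ≈ 0.003922 ≤ 0.04045 → 0.003922/12.92 ≈ 0.000304
R_lin = 0.147027, G_lin = 0.015209, B_lin = 0.000304
L = 0.2126×R + 0.7152×G + 0.0722×B
L = 0.2126×0.147027 + 0.7152×0.015209 + 0.0722×0.000304
L ≈ 0.042157


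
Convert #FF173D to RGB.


FF → 255 (R)
17 → 23 (G)
3D → 61 (B)
= RGB(255, 23, 61)


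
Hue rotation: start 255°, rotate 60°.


New hue = (H + rotation) mod 360
New hue = (255 + 60) mod 360
= 315 mod 360
= 315°


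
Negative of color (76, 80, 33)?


Invert: (255-R, 255-G, 255-B)
R: 255-76 = 179
G: 255-80 = 175
B: 255-33 = 222
= RGB(179, 175, 222)


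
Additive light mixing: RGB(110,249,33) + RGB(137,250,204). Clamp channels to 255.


Additive: each channel = min(255, C₁+C₂)
R: 110+137 = 247 → 247
G: 249+250 = 499 → 255
B: 33+204 = 237 → 237
= RGB(247, 255, 237)


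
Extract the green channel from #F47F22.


Color: #F47F22
R = F4 = 244
G = 7F = 127
B = 22 = 34
Green = 127


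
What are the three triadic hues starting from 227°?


Triadic: equally spaced at 120° intervals
H1 = 227°
H2 = (227 + 120) mod 360 = 347°
H3 = (227 + 240) mod 360 = 107°
Triadic = 227°, 347°, 107°


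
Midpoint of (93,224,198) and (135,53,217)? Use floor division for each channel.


Midpoint: each channel = ⌊(C₁+C₂)/2⌋
R: ⌊(93+135)/2⌋ = 114
G: ⌊(224+53)/2⌋ = 138
B: ⌊(198+217)/2⌋ = 207
= RGB(114, 138, 207)


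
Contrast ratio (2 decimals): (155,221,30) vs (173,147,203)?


Linearize each sRGB channel c=v/255: c/12.92 if c ≤ 0.04045 else ((c+0.055)/1.055)^2.4
L = 0.2126×R_lin + 0.7152×G_lin + 0.0722×B_lin
Color 1 (155,221,30):
  R=155: 155/255≈0.6078 > 0.04045 → ((0.6078+0.055)/1.055)^2.4 ≈ 0.32778
  G=221: 221/255≈0.8667 > 0.04045 → ((0.8667+0.055)/1.055)^2.4 ≈ 0.72306
  B=30: 30/255≈0.1176 > 0.04045 → ((0.1176+0.055)/1.055)^2.4 ≈ 0.01298
  L1 = 0.2126×0.32778 + 0.7152×0.72306 + 0.0722×0.01298 ≈ 0.58775
Color 2 (173,147,203):
  R=173: 173/255≈0.6784 > 0.04045 → ((0.6784+0.055)/1.055)^2.4 ≈ 0.41789
  G=147: 147/255≈0.5765 > 0.04045 → ((0.5765+0.055)/1.055)^2.4 ≈ 0.29177
  B=203: 203/255≈0.7961 > 0.04045 → ((0.7961+0.055)/1.055)^2.4 ≈ 0.59720
  L2 = 0.2126×0.41789 + 0.7152×0.29177 + 0.0722×0.59720 ≈ 0.34063
Lighter = 0.58775, Darker = 0.34063
Ratio = (L_lighter + 0.05) / (L_darker + 0.05)
Ratio = (0.58775 + 0.05) / (0.34063 + 0.05) = 0.63775 / 0.39063 ≈ 1.6326
Ratio ≈ 1.63:1


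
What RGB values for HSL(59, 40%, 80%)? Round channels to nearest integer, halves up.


H=59°, S=0.40, L=0.80
C = (1-|2L-1|)×S = (1-|0.60|)×0.40 = 0.16
H' = H/60 = 59/60 ≈ 0.9833; X = C×(1-|H' mod 2 - 1|) ≈ 0.1573
m = L - C/2 = 0.80 - 0.08 = 0.72
Sector ⌊H'⌋ = 0 → (R',G',B') = (0.16, ≈0.1573, 0.0)
RGB = ((R'+m)×255, (G'+m)×255, (B'+m)×255) = (224.4, 223.72, 183.6)
Round half up → RGB(224, 224, 184)


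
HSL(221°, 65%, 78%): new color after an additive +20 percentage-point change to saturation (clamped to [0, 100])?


Original S = 65%
Adjustment = +20 percentage points
New S = 65 + (20) = 85
Clamp to [0, 100] → 85
= HSL(221°, 85%, 78%)


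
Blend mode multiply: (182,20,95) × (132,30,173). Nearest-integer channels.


Multiply: C = A×B/255, rounded to nearest integer
R: 182×132/255 = 24024/255 ≈ 94.212 → 94
G: 20×30/255 = 600/255 ≈ 2.353 → 2
B: 95×173/255 = 16435/255 ≈ 64.451 → 64
= RGB(94, 2, 64)


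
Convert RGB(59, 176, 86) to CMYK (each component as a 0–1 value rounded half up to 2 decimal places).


R'=59/255≈0.2314, G'=176/255≈0.6902, B'=86/255≈0.3373
K = 1 - max(R',G',B') = 1 - 176/255 = 79/255 = 0.30980… → 0.31
(1-R'-K)/(1-K) simplifies to (max-R)/max with max = 176:
C = (176-59)/176 = 117/176 = 0.66477… → 0.66
M = (176-176)/176 = 0/176 = 0 → 0.00
Y = (176-86)/176 = 90/176 = 0.51136… → 0.51
= CMYK(0.66, 0.00, 0.51, 0.31)


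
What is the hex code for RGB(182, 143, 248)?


R = 182 → B6 (hex)
G = 143 → 8F (hex)
B = 248 → F8 (hex)
Hex = #B68FF8


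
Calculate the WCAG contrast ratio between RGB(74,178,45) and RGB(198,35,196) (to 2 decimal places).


Linearize each sRGB channel c=v/255: c/12.92 if c ≤ 0.04045 else ((c+0.055)/1.055)^2.4
L = 0.2126×R_lin + 0.7152×G_lin + 0.0722×B_lin
Color 1 (74,178,45):
  R=74: 74/255≈0.2902 > 0.04045 → ((0.2902+0.055)/1.055)^2.4 ≈ 0.06848
  G=178: 178/255≈0.6980 > 0.04045 → ((0.6980+0.055)/1.055)^2.4 ≈ 0.44520
  B=45: 45/255≈0.1765 > 0.04045 → ((0.1765+0.055)/1.055)^2.4 ≈ 0.02624
  L1 = 0.2126×0.06848 + 0.7152×0.44520 + 0.0722×0.02624 ≈ 0.33486
Color 2 (198,35,196):
  R=198: 198/255≈0.7765 > 0.04045 → ((0.7765+0.055)/1.055)^2.4 ≈ 0.56471
  G=35: 35/255≈0.1373 > 0.04045 → ((0.1373+0.055)/1.055)^2.4 ≈ 0.01681
  B=196: 196/255≈0.7686 > 0.04045 → ((0.7686+0.055)/1.055)^2.4 ≈ 0.55201
  L2 = 0.2126×0.56471 + 0.7152×0.01681 + 0.0722×0.55201 ≈ 0.17193
Lighter = 0.33486, Darker = 0.17193
Ratio = (L_lighter + 0.05) / (L_darker + 0.05)
Ratio = (0.33486 + 0.05) / (0.17193 + 0.05) = 0.38486 / 0.22193 ≈ 1.7341
Ratio ≈ 1.73:1


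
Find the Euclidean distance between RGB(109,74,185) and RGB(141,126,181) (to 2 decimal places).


d = √[(R₁-R₂)² + (G₁-G₂)² + (B₁-B₂)²]
d = √[(109-141)² + (74-126)² + (185-181)²]
d = √[1024 + 2704 + 16]
d = √3744
d ≈ 61.19


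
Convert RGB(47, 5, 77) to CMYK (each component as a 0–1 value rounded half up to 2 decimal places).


R'=47/255≈0.1843, G'=5/255≈0.0196, B'=77/255≈0.3020
K = 1 - max(R',G',B') = 1 - 77/255 = 178/255 = 0.69803… → 0.70
(1-R'-K)/(1-K) simplifies to (max-R)/max with max = 77:
C = (77-47)/77 = 30/77 = 0.38961… → 0.39
M = (77-5)/77 = 72/77 = 0.93506… → 0.94
Y = (77-77)/77 = 0/77 = 0 → 0.00
= CMYK(0.39, 0.94, 0.00, 0.70)


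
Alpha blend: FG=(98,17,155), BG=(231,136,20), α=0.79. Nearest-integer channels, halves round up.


C = α×F + (1-α)×B, with 1-α = 0.21
R: 0.79×98 + 0.21×231 = 77.42 + 48.51 = 125.93 → 126
G: 0.79×17 + 0.21×136 = 13.43 + 28.56 = 41.99 → 42
B: 0.79×155 + 0.21×20 = 122.45 + 4.20 = 126.65 → 127
= RGB(126, 42, 127)


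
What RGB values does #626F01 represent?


62 → 98 (R)
6F → 111 (G)
01 → 1 (B)
= RGB(98, 111, 1)


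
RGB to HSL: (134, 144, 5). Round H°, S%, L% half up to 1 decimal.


Normalize: R'=134/255≈0.5255, G'=144/255≈0.5647, B'=5/255≈0.0196
Max=144/255, Min=5/255, Δ=Max-Min=139/255
L = (Max+Min)/2 = (144+5)/510 = 149/510 = 0.29215… → L = 29.2%
L ≤ 0.5 → S = Δ/(Max+Min) = 139/(144+5) = 139/149 = 0.93288… → S = 93.3%
(the 1/255 factors cancel in S and H, so raw channel differences can be used)
Max is G' → H = 60 × ((B-R)/Δ + 2) = 60 × ((5-134)/139 + 2)
  -129/139 + 2 = -0.9280… + 2 = 1.0719…
  H = 60 × 1.0719… = 64.316…° → H = 64.3°
= HSL(64.3°, 93.3%, 29.2%)


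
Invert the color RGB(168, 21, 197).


Invert: (255-R, 255-G, 255-B)
R: 255-168 = 87
G: 255-21 = 234
B: 255-197 = 58
= RGB(87, 234, 58)


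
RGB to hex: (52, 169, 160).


R = 52 → 34 (hex)
G = 169 → A9 (hex)
B = 160 → A0 (hex)
Hex = #34A9A0


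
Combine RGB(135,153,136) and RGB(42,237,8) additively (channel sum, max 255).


Additive: each channel = min(255, C₁+C₂)
R: 135+42 = 177 → 177
G: 153+237 = 390 → 255
B: 136+8 = 144 → 144
= RGB(177, 255, 144)


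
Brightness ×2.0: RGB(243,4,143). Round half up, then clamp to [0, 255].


Multiply each channel by 2.0, round half up, clamp to [0, 255]
R: 243×2.0 = 486 → clamp → 255
G: 4×2.0 = 8
B: 143×2.0 = 286 → clamp → 255
= RGB(255, 8, 255)


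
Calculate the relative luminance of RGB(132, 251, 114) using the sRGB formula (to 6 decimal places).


Linearize each channel (sRGB transfer function): c = v/255; c_lin = c/12.92 if c ≤ 0.04045, else ((c+0.055)/1.055)^2.4
  R: 132/255 ≈ 0.517647 > 0.04045 → ((0.517647+0.055)/1.055)^2.4 ≈ 0.230740
  G: 251/255 ≈ 0.984314 > 0.04045 → ((0.984314+0.055)/1.055)^2.4 ≈ 0.964686
  B: 114/255 ≈ 0.447059 > 0.04045 → ((0.447059+0.055)/1.055)^2.4 ≈ 0.168269
R_lin = 0.230740, G_lin = 0.964686, B_lin = 0.168269
L = 0.2126×R + 0.7152×G + 0.0722×B
L = 0.2126×0.230740 + 0.7152×0.964686 + 0.0722×0.168269
L ≈ 0.751148


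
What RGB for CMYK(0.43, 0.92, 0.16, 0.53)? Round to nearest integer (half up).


R = 255 × (1-C) × (1-K) = 255 × 0.57 × 0.47 = 68.3145 → 68
G = 255 × (1-M) × (1-K) = 255 × 0.08 × 0.47 = 9.588 → 10
B = 255 × (1-Y) × (1-K) = 255 × 0.84 × 0.47 = 100.674 → 101
= RGB(68, 10, 101)
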